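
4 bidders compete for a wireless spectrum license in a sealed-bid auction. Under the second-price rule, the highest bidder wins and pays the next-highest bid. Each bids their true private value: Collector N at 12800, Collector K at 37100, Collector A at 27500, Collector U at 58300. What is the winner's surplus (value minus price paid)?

Surplus = 21200.

Ordered from highest: Collector U 58300, then Collector K 37100, then Collector A 27500, then Collector N 12800.
Collector U wins with the top bid and pays the second-highest, 37100.
Surplus = 58300 − 37100 = 21200.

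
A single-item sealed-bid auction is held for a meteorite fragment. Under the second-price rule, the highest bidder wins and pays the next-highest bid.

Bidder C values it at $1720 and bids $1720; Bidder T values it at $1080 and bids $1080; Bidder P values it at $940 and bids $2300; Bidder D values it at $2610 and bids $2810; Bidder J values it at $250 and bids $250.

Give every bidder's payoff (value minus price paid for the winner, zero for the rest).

Bidder C $0, Bidder T $0, Bidder P $0, Bidder D $310, Bidder J $0.

Ordered from highest: Bidder D $2810; Bidder P $2300; Bidder C $1720; Bidder T $1080; Bidder J $250.
Bidder D has the top bid and wins; the price is the second-highest bid, $2300.
Bidder D's payoff = $2610 − $2300 = $310. All other bidders lose, so their payoff is 0.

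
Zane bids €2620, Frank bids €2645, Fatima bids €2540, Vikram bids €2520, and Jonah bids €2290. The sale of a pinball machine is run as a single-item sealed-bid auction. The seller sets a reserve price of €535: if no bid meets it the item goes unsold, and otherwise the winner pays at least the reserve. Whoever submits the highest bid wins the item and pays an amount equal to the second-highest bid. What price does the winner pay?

The winner pays €2620.

Ordered from highest: Frank €2645, then Zane €2620, then Fatima €2540, then Vikram €2520, then Jonah €2290.
Frank has the highest bid, so Frank wins.
The second-highest bid is €2620, which exceeds the reserve, so that sets the price.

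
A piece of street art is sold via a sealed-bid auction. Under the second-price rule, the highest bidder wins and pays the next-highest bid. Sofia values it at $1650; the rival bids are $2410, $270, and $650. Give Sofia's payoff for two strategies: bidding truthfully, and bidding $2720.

Truthful: $0; alternative: -$760.

The highest competing bid is $2410.
Bidding truthfully at $1650: the top bid is $2410 (a rival), so Sofia loses. Payoff = $0.
Bidding $2720: Sofia has the top bid, wins, and pays the second-highest bid $2410. Payoff = $1650 − $2410 = -$760.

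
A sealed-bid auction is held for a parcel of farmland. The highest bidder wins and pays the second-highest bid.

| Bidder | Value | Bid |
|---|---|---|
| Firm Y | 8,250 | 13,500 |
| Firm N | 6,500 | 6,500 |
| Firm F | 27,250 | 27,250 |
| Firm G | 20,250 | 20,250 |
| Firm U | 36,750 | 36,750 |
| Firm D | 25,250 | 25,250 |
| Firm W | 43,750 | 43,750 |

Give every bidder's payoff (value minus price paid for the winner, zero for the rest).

Payoffs: Firm Y 0, Firm N 0, Firm F 0, Firm G 0, Firm U 0, Firm D 0, Firm W 7,000.

Ranking the bids: Firm W 43,750; Firm U 36,750; Firm F 27,250; Firm D 25,250; Firm G 20,250; Firm Y 13,500; Firm N 6,500.
Firm W has the top bid and wins; the price is the second-highest bid, 36,750.
Firm W's payoff = 43,750 − 36,750 = 7,000. All other bidders lose, so their payoff is 0.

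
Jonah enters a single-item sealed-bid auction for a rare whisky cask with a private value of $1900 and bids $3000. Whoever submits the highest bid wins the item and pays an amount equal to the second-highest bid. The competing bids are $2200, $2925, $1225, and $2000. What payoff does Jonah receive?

Jonah's payoff: -$1025.

Highest competing bid: $2925.
Jonah's bid $3000 is the highest overall, so Jonah wins and pays the second-highest bid, $2925.
Payoff = value − price = $1900 − $2925 = -$1025.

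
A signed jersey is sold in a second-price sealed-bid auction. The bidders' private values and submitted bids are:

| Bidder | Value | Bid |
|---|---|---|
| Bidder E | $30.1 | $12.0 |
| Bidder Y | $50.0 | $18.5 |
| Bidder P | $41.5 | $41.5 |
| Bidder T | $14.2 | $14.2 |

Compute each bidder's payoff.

Payoffs: Bidder E $0.0, Bidder Y $0.0, Bidder P $23.0, Bidder T $0.0.

Bids in descending order: Bidder P $41.5; Bidder Y $18.5; Bidder T $14.2; Bidder E $12.0.
Bidder P has the top bid and wins; the price is the second-highest bid, $18.5.
Bidder P's payoff = $41.5 − $18.5 = $23.0. All other bidders lose, so their payoff is 0.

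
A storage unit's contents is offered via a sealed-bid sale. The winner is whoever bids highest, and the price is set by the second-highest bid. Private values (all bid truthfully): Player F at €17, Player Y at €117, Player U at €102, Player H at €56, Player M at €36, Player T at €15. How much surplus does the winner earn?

Surplus = €15.

Sorted high to low: Player Y €117, then Player U €102, then Player H €56, then Player M €36, then Player F €17, then Player T €15.
Player Y wins with the top bid and pays the second-highest, €102.
Surplus = €117 − €102 = €15.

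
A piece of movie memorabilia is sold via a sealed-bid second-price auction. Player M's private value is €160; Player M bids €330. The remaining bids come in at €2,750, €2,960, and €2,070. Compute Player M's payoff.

Highest competing bid: €2,960.
Player M's bid €330 is not the highest, so Player M loses, pays nothing, and earns zero payoff.

€0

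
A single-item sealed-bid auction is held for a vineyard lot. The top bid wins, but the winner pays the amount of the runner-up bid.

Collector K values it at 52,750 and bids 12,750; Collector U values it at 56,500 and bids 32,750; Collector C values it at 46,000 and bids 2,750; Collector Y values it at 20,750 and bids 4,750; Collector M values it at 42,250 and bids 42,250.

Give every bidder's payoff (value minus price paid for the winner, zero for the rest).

Payoffs: Collector K 0, Collector U 0, Collector C 0, Collector Y 0, Collector M 9,500.

Sorted high to low: Collector M 42,250 > Collector U 32,750 > Collector K 12,750 > Collector Y 4,750 > Collector C 2,750.
Collector M has the top bid and wins; the price is the second-highest bid, 32,750.
Collector M's payoff = 42,250 − 32,750 = 9,500. All other bidders lose, so their payoff is 0.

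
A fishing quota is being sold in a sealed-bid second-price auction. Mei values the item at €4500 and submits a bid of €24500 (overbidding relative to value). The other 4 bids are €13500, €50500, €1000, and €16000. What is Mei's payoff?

Payoff = €0.

Highest competing bid: €50500.
Mei's bid €24500 is not the highest, so Mei loses, pays nothing, and earns zero payoff.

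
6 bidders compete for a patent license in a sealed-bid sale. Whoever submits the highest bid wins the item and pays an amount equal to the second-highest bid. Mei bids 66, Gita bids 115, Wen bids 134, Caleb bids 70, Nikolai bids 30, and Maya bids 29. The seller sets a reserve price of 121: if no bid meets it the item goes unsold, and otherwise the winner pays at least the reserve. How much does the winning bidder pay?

Price paid: 121.

Bids in descending order: Wen 134; Gita 115; Caleb 70; Mei 66; Nikolai 30; Maya 29.
Wen has the highest bid, so Wen wins.
The second-highest bid is 115, but the reserve 121 is higher, so the price is the reserve.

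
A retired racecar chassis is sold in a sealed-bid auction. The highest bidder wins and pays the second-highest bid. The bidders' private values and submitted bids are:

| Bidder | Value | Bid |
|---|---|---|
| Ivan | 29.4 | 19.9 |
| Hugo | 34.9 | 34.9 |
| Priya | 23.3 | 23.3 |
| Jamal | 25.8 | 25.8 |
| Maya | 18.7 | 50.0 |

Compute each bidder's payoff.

Ivan 0.0, Hugo 0.0, Priya 0.0, Jamal 0.0, Maya -16.2.

Ordered from highest: Maya 50.0; Hugo 34.9; Jamal 25.8; Priya 23.3; Ivan 19.9.
Maya has the top bid and wins; the price is the second-highest bid, 34.9.
Maya's payoff = 18.7 − 34.9 = -16.2. All other bidders lose, so their payoff is 0.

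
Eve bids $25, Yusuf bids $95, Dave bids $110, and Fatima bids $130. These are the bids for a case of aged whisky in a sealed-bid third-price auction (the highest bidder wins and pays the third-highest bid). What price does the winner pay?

Price paid: $95.

Sorted high to low: Fatima $130, then Dave $110, then Yusuf $95, then Eve $25.
Fatima is the highest bidder, so Fatima wins.
Under the third-price rule, the price is the third-highest bid: $95.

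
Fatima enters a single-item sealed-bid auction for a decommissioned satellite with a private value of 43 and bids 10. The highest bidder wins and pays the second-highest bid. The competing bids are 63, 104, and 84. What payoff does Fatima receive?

Highest competing bid: 104.
Fatima's bid 10 is not the highest, so Fatima loses, pays nothing, and earns zero payoff.

Fatima's payoff: 0.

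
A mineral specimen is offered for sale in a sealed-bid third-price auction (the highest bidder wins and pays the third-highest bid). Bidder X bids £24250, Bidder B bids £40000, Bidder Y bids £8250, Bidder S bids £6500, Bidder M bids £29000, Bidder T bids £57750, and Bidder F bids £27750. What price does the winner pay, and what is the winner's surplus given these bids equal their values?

The winner pays £29000 for a surplus of £28750.

Ranking the bids: Bidder T £57750; Bidder B £40000; Bidder M £29000; Bidder F £27750; Bidder X £24250; Bidder Y £8250; Bidder S £6500.
Bidder T is the highest bidder, so Bidder T wins.
Under the third-price rule, the price is the third-highest bid: £29000.
Surplus = £57750 − £29000 = £28750.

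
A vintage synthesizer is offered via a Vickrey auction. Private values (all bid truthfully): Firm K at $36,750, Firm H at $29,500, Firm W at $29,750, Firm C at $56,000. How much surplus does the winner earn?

Winner's surplus: $19,250.

Bids in descending order: Firm C $56,000; Firm K $36,750; Firm W $29,750; Firm H $29,500.
Firm C wins with the top bid and pays the second-highest, $36,750.
Surplus = $56,000 − $36,750 = $19,250.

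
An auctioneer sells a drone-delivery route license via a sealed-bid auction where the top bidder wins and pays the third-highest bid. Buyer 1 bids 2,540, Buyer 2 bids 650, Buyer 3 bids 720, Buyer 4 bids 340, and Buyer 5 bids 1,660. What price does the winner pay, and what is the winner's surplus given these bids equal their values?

Ordered from highest: Buyer 1 2,540, then Buyer 5 1,660, then Buyer 3 720, then Buyer 2 650, then Buyer 4 340.
Buyer 1 is the highest bidder, so Buyer 1 wins.
Under the third-price rule, the price is the third-highest bid: 720.
Surplus = 2,540 − 720 = 1,820.

The winner pays 720 for a surplus of 1,820.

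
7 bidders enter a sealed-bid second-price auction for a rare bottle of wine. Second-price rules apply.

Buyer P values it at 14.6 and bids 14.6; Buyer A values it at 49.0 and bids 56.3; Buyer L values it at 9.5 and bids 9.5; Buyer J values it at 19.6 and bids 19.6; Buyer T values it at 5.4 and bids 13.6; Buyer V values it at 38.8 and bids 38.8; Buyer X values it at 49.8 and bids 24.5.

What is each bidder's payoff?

Payoffs: Buyer P 0.0, Buyer A 10.2, Buyer L 0.0, Buyer J 0.0, Buyer T 0.0, Buyer V 0.0, Buyer X 0.0.

Ranking the bids: Buyer A 56.3; Buyer V 38.8; Buyer X 24.5; Buyer J 19.6; Buyer P 14.6; Buyer T 13.6; Buyer L 9.5.
Buyer A has the top bid and wins; the price is the second-highest bid, 38.8.
Buyer A's payoff = 49.0 − 38.8 = 10.2. All other bidders lose, so their payoff is 0.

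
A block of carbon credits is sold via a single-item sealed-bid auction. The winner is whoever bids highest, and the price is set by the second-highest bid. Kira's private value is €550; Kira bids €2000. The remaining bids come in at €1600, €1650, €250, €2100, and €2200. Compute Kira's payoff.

Highest competing bid: €2200.
Kira's bid €2000 is not the highest, so Kira loses, pays nothing, and earns zero payoff.

Kira's payoff: €0.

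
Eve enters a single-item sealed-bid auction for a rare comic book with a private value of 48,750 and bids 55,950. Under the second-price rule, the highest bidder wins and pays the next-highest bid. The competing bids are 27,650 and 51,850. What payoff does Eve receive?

Highest competing bid: 51,850.
Eve's bid 55,950 is the highest overall, so Eve wins and pays the second-highest bid, 51,850.
Payoff = value − price = 48,750 − 51,850 = -3,100.
Overbidding won the item at a price above value — truthful bidding would have avoided this loss.

-3,100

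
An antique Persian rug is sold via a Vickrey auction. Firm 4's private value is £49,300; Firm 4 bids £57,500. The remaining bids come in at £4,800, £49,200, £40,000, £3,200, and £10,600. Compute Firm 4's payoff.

Payoff = £100.

Highest competing bid: £49,200.
Firm 4's bid £57,500 is the highest overall, so Firm 4 wins and pays the second-highest bid, £49,200.
Payoff = value − price = £49,300 − £49,200 = £100.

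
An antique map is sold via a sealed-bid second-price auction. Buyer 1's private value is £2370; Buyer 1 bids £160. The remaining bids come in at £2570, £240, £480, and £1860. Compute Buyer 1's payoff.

Highest competing bid: £2570.
Buyer 1's bid £160 is not the highest, so Buyer 1 loses, pays nothing, and earns zero payoff.

Payoff = £0.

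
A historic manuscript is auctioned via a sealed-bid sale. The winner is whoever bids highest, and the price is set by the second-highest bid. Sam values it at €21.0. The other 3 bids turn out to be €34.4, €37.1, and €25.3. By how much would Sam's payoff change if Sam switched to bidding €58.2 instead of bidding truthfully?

Change in payoff: -€16.1.

The highest competing bid is €37.1.
Bidding truthfully at €21.0: the top bid is €37.1 (a rival), so Sam loses. Payoff = €0.0.
Bidding €58.2: Sam has the top bid, wins, and pays the second-highest bid €37.1. Payoff = €21.0 − €37.1 = -€16.1.
Change = -€16.1 − €0.0 = -€16.1.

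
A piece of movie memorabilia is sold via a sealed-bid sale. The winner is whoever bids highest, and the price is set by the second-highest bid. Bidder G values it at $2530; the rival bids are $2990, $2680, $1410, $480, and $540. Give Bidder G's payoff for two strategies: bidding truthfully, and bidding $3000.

Truthful: $0; alternative: -$460.

The highest competing bid is $2990.
Bidding truthfully at $2530: the top bid is $2990 (a rival), so Bidder G loses. Payoff = $0.
Bidding $3000: Bidder G has the top bid, wins, and pays the second-highest bid $2990. Payoff = $2530 − $2990 = -$460.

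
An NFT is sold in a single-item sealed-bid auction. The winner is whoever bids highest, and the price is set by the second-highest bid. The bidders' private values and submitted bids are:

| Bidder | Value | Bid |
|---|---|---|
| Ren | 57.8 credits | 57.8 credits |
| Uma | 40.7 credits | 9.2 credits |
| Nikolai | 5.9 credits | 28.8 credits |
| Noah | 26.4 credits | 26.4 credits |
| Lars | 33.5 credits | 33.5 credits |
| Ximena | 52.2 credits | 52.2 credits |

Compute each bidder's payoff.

Sorted high to low: Ren 57.8 credits, then Ximena 52.2 credits, then Lars 33.5 credits, then Nikolai 28.8 credits, then Noah 26.4 credits, then Uma 9.2 credits.
Ren has the top bid and wins; the price is the second-highest bid, 52.2 credits.
Ren's payoff = 57.8 credits − 52.2 credits = 5.6 credits. All other bidders lose, so their payoff is 0.

Ren 5.6 credits, Uma 0.0 credits, Nikolai 0.0 credits, Noah 0.0 credits, Lars 0.0 credits, Ximena 0.0 credits.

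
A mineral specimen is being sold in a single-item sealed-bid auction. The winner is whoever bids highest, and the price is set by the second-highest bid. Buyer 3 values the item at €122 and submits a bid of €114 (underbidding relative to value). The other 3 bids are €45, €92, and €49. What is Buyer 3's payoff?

€30

Highest competing bid: €92.
Buyer 3's bid €114 is the highest overall, so Buyer 3 wins and pays the second-highest bid, €92.
Payoff = value − price = €122 − €92 = €30.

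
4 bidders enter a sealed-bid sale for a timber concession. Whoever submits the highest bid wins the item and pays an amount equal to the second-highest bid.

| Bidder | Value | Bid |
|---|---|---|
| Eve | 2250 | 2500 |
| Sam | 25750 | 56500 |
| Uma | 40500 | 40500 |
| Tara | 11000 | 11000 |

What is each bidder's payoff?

Payoffs: Eve 0, Sam -14750, Uma 0, Tara 0.

Bids in descending order: Sam 56500 > Uma 40500 > Tara 11000 > Eve 2500.
Sam has the top bid and wins; the price is the second-highest bid, 40500.
Sam's payoff = 25750 − 40500 = -14750. All other bidders lose, so their payoff is 0.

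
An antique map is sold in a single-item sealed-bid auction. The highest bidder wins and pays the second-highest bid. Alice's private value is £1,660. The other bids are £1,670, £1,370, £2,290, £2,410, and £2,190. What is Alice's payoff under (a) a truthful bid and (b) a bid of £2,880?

The highest competing bid is £2,410.
Bidding truthfully at £1,660: the top bid is £2,410 (a rival), so Alice loses. Payoff = £0.
Bidding £2,880: Alice has the top bid, wins, and pays the second-highest bid £2,410. Payoff = £1,660 − £2,410 = -£750.
Deviating from a truthful bid can only lose payoff in a second-price auction — never gain.

Truthful: £0; alternative: -£750.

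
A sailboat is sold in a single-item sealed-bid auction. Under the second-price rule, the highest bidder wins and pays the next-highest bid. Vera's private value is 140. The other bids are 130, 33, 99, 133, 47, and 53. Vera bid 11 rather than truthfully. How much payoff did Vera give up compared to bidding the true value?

The highest competing bid is 133.
Bidding truthfully at 140: Vera has the top bid, wins, and pays the second-highest bid 133. Payoff = 140 − 133 = 7.
Bidding 11: the top bid is 133 (a rival), so Vera loses. Payoff = 0.
Regret = truthful payoff − actual payoff = 7 − 0 = 7.

Regret: 7.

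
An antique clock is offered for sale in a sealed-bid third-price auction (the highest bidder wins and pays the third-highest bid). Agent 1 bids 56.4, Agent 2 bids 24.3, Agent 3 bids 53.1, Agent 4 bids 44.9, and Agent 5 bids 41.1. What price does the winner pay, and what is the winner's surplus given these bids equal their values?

Price 44.9; surplus 11.5.

Sorted high to low: Agent 1 56.4 > Agent 3 53.1 > Agent 4 44.9 > Agent 5 41.1 > Agent 2 24.3.
Agent 1 is the highest bidder, so Agent 1 wins.
Under the third-price rule, the price is the third-highest bid: 44.9.
Surplus = 56.4 − 44.9 = 11.5.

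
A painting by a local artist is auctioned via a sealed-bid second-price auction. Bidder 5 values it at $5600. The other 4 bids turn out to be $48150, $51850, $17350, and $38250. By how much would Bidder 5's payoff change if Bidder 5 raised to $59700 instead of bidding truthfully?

-$46250

The highest competing bid is $51850.
Bidding truthfully at $5600: the top bid is $51850 (a rival), so Bidder 5 loses. Payoff = $0.
Bidding $59700: Bidder 5 has the top bid, wins, and pays the second-highest bid $51850. Payoff = $5600 − $51850 = -$46250.
Change = -$46250 − $0 = -$46250.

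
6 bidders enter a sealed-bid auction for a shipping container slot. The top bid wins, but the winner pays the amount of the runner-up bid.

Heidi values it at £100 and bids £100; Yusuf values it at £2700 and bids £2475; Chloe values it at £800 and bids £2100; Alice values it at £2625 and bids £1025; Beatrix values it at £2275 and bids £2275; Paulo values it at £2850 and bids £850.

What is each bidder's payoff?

Heidi £0, Yusuf £425, Chloe £0, Alice £0, Beatrix £0, Paulo £0.

Bids in descending order: Yusuf £2475 > Beatrix £2275 > Chloe £2100 > Alice £1025 > Paulo £850 > Heidi £100.
Yusuf has the top bid and wins; the price is the second-highest bid, £2275.
Yusuf's payoff = £2700 − £2275 = £425. All other bidders lose, so their payoff is 0.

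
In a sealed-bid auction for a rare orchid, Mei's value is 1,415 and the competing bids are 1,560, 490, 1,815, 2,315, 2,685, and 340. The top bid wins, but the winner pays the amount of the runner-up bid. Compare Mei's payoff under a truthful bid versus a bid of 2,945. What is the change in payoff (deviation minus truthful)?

The highest competing bid is 2,685.
Bidding truthfully at 1,415: the top bid is 2,685 (a rival), so Mei loses. Payoff = 0.
Bidding 2,945: Mei has the top bid, wins, and pays the second-highest bid 2,685. Payoff = 1,415 − 2,685 = -1,270.
Change = -1,270 − 0 = -1,270.
This is the dominant-strategy logic: truthful bidding weakly beats any alternative.

Payoff change: -1,270.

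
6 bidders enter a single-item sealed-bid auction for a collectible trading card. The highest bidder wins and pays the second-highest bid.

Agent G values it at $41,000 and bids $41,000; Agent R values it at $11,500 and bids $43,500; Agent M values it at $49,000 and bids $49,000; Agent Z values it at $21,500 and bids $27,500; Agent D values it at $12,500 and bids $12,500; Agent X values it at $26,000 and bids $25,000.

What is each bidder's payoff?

Payoffs: Agent G $0, Agent R $0, Agent M $5,500, Agent Z $0, Agent D $0, Agent X $0.

Ranking the bids: Agent M $49,000; Agent R $43,500; Agent G $41,000; Agent Z $27,500; Agent X $25,000; Agent D $12,500.
Agent M has the top bid and wins; the price is the second-highest bid, $43,500.
Agent M's payoff = $49,000 − $43,500 = $5,500. All other bidders lose, so their payoff is 0.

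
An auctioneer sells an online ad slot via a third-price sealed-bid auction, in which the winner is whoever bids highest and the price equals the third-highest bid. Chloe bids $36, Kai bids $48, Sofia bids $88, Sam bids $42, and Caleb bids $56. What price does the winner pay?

Price paid: $48.

Bids in descending order: Sofia $88, then Caleb $56, then Kai $48, then Sam $42, then Chloe $36.
Sofia is the highest bidder, so Sofia wins.
Under the third-price rule, the price is the third-highest bid: $48.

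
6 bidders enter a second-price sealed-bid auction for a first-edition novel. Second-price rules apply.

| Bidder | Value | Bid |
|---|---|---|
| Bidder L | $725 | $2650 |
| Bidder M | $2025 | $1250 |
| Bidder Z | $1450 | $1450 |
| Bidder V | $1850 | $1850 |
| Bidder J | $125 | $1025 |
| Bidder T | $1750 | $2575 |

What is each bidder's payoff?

Payoffs: Bidder L -$1850, Bidder M $0, Bidder Z $0, Bidder V $0, Bidder J $0, Bidder T $0.

Bids in descending order: Bidder L $2650; Bidder T $2575; Bidder V $1850; Bidder Z $1450; Bidder M $1250; Bidder J $1025.
Bidder L has the top bid and wins; the price is the second-highest bid, $2575.
Bidder L's payoff = $725 − $2575 = -$1850. All other bidders lose, so their payoff is 0.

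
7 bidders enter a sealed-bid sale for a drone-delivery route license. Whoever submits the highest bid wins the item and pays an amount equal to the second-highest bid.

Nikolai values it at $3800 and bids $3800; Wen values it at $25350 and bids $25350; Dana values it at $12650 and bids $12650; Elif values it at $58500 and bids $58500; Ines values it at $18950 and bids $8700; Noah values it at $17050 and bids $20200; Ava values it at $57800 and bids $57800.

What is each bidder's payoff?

Nikolai $0, Wen $0, Dana $0, Elif $700, Ines $0, Noah $0, Ava $0.

Sorted high to low: Elif $58500, then Ava $57800, then Wen $25350, then Noah $20200, then Dana $12650, then Ines $8700, then Nikolai $3800.
Elif has the top bid and wins; the price is the second-highest bid, $57800.
Elif's payoff = $58500 − $57800 = $700. All other bidders lose, so their payoff is 0.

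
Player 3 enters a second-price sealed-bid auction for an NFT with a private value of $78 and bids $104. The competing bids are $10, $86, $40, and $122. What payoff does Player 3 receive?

Payoff = $0.

Highest competing bid: $122.
Player 3's bid $104 is not the highest, so Player 3 loses, pays nothing, and earns zero payoff.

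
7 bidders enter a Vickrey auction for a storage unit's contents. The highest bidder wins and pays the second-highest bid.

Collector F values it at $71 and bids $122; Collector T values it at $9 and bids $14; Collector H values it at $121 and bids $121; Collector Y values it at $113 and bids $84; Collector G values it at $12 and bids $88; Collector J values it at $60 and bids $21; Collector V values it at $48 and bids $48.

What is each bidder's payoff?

Sorted high to low: Collector F $122, then Collector H $121, then Collector G $88, then Collector Y $84, then Collector V $48, then Collector J $21, then Collector T $14.
Collector F has the top bid and wins; the price is the second-highest bid, $121.
Collector F's payoff = $71 − $121 = -$50. All other bidders lose, so their payoff is 0.

Payoffs: Collector F -$50, Collector T $0, Collector H $0, Collector Y $0, Collector G $0, Collector J $0, Collector V $0.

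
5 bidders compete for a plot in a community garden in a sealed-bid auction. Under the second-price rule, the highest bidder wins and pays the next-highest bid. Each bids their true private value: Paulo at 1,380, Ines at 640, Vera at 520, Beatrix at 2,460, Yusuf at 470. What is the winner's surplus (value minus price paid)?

Bids in descending order: Beatrix 2,460 > Paulo 1,380 > Ines 640 > Vera 520 > Yusuf 470.
Beatrix wins with the top bid and pays the second-highest, 1,380.
Surplus = 2,460 − 1,380 = 1,080.

Surplus = 1,080.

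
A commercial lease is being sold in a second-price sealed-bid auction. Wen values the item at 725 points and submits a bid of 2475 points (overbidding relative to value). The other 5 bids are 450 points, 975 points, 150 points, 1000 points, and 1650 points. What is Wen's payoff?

Wen's payoff: -925 points.

Highest competing bid: 1650 points.
Wen's bid 2475 points is the highest overall, so Wen wins and pays the second-highest bid, 1650 points.
Payoff = value − price = 725 points − 1650 points = -925 points.
Overbidding won the item at a price above value — truthful bidding would have avoided this loss.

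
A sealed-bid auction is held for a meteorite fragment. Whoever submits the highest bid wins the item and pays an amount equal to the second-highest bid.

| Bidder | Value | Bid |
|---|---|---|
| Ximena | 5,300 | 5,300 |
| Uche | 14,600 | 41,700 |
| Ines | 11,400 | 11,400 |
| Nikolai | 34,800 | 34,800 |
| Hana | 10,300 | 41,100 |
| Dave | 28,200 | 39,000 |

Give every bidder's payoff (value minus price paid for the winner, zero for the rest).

Ranking the bids: Uche 41,700; Hana 41,100; Dave 39,000; Nikolai 34,800; Ines 11,400; Ximena 5,300.
Uche has the top bid and wins; the price is the second-highest bid, 41,100.
Uche's payoff = 14,600 − 41,100 = -26,500. All other bidders lose, so their payoff is 0.

Ximena 0, Uche -26,500, Ines 0, Nikolai 0, Hana 0, Dave 0.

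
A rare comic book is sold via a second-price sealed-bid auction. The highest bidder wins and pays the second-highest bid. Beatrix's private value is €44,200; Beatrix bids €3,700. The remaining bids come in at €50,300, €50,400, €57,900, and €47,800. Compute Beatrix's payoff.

Highest competing bid: €57,900.
Beatrix's bid €3,700 is not the highest, so Beatrix loses, pays nothing, and earns zero payoff.

Payoff = €0.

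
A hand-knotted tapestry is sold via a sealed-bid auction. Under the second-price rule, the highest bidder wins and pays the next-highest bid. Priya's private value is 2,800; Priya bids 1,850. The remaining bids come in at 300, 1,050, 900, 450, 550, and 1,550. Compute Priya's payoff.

Payoff = 1,250.

Highest competing bid: 1,550.
Priya's bid 1,850 is the highest overall, so Priya wins and pays the second-highest bid, 1,550.
Payoff = value − price = 2,800 − 1,550 = 1,250.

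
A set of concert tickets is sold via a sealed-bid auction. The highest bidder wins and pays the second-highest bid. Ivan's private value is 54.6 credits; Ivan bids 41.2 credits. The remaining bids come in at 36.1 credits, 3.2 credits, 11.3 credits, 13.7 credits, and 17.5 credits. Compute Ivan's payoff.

Payoff = 18.5 credits.

Highest competing bid: 36.1 credits.
Ivan's bid 41.2 credits is the highest overall, so Ivan wins and pays the second-highest bid, 36.1 credits.
Payoff = value − price = 54.6 credits − 36.1 credits = 18.5 credits.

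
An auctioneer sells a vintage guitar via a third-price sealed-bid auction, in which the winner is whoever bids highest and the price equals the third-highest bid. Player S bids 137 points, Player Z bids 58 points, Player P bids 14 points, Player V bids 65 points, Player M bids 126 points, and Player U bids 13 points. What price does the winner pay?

65 points

Ranking the bids: Player S 137 points > Player M 126 points > Player V 65 points > Player Z 58 points > Player P 14 points > Player U 13 points.
Player S is the highest bidder, so Player S wins.
Under the third-price rule, the price is the third-highest bid: 65 points.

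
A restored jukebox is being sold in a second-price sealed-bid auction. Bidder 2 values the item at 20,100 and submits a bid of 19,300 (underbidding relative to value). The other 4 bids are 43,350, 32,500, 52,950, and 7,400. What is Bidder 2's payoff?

The bidder's payoff: 0.

Highest competing bid: 52,950.
Bidder 2's bid 19,300 is not the highest, so Bidder 2 loses, pays nothing, and earns zero payoff.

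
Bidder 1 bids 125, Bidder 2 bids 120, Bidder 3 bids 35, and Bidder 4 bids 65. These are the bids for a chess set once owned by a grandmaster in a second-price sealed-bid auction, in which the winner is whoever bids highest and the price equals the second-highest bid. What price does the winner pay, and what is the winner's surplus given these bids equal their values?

The winner pays 120 for a surplus of 5.

Ranking the bids: Bidder 1 125 > Bidder 2 120 > Bidder 4 65 > Bidder 3 35.
Bidder 1 is the highest bidder, so Bidder 1 wins.
Under the second-price rule, the price is the second-highest bid: 120.
Surplus = 125 − 120 = 5.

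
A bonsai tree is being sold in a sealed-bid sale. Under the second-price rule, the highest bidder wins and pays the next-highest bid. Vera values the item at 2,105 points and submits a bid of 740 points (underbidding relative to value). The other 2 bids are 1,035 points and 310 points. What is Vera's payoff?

Highest competing bid: 1,035 points.
Vera's bid 740 points is not the highest, so Vera loses, pays nothing, and earns zero payoff.

0 points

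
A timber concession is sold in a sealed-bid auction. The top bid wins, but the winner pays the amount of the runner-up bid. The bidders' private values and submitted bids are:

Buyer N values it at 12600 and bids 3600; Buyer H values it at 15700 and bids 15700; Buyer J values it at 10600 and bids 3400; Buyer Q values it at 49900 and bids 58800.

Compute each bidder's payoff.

Payoffs: Buyer N 0, Buyer H 0, Buyer J 0, Buyer Q 34200.

Ranking the bids: Buyer Q 58800, then Buyer H 15700, then Buyer N 3600, then Buyer J 3400.
Buyer Q has the top bid and wins; the price is the second-highest bid, 15700.
Buyer Q's payoff = 49900 − 15700 = 34200. All other bidders lose, so their payoff is 0.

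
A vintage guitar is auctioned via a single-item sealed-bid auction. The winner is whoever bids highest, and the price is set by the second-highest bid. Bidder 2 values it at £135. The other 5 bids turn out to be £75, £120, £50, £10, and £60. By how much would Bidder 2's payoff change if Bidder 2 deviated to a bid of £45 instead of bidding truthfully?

The highest competing bid is £120.
Bidding truthfully at £135: Bidder 2 has the top bid, wins, and pays the second-highest bid £120. Payoff = £135 − £120 = £15.
Bidding £45: the top bid is £120 (a rival), so Bidder 2 loses. Payoff = £0.
Change = £0 − £15 = -£15.
Deviating from a truthful bid can only lose payoff in a second-price auction — never gain.

-£15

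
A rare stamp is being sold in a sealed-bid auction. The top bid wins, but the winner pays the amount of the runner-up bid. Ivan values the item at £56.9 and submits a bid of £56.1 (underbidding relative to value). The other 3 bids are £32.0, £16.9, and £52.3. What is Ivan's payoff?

Ivan's payoff: £4.6.

Highest competing bid: £52.3.
Ivan's bid £56.1 is the highest overall, so Ivan wins and pays the second-highest bid, £52.3.
Payoff = value − price = £56.9 − £52.3 = £4.6.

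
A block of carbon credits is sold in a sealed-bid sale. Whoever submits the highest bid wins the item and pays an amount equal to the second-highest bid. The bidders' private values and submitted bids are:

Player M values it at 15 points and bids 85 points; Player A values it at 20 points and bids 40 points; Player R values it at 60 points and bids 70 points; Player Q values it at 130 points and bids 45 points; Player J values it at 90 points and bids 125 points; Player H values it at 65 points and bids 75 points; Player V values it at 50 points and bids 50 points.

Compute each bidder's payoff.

Payoffs: Player M 0 points, Player A 0 points, Player R 0 points, Player Q 0 points, Player J 5 points, Player H 0 points, Player V 0 points.

Sorted high to low: Player J 125 points, then Player M 85 points, then Player H 75 points, then Player R 70 points, then Player V 50 points, then Player Q 45 points, then Player A 40 points.
Player J has the top bid and wins; the price is the second-highest bid, 85 points.
Player J's payoff = 90 points − 85 points = 5 points. All other bidders lose, so their payoff is 0.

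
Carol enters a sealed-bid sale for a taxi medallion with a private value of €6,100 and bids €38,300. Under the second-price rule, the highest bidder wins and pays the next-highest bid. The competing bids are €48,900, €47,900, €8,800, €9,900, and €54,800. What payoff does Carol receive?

Highest competing bid: €54,800.
Carol's bid €38,300 is not the highest, so Carol loses, pays nothing, and earns zero payoff.

€0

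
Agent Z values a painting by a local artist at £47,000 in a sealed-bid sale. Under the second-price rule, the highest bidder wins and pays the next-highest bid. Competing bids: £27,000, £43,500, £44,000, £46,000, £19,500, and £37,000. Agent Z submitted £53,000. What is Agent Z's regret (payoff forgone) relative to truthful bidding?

Regret: £0.

The highest competing bid is £46,000.
Bidding truthfully at £47,000: Agent Z has the top bid, wins, and pays the second-highest bid £46,000. Payoff = £47,000 − £46,000 = £1,000.
Bidding £53,000: Agent Z has the top bid, wins, and pays the second-highest bid £46,000. Payoff = £47,000 − £46,000 = £1,000.
Regret = truthful payoff − actual payoff = £1,000 − £1,000 = £0.
The bid only affects whether you win, not the price — here both bids land on the same side of the top rival bid, so the deviation is payoff-neutral.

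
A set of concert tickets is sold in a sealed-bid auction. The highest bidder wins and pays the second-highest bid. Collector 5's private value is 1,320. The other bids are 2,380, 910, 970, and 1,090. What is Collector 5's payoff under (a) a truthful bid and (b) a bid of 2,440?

(a) 0  (b) -1,060

The highest competing bid is 2,380.
Bidding truthfully at 1,320: the top bid is 2,380 (a rival), so Collector 5 loses. Payoff = 0.
Bidding 2,440: Collector 5 has the top bid, wins, and pays the second-highest bid 2,380. Payoff = 1,320 − 2,380 = -1,060.
Deviating from a truthful bid can only lose payoff in a second-price auction — never gain.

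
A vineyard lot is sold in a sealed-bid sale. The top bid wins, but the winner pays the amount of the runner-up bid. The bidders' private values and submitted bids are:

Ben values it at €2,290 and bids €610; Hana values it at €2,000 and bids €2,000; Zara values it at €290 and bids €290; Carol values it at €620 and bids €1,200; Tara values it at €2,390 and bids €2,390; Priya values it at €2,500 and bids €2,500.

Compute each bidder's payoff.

Payoffs: Ben €0, Hana €0, Zara €0, Carol €0, Tara €0, Priya €110.

Sorted high to low: Priya €2,500; Tara €2,390; Hana €2,000; Carol €1,200; Ben €610; Zara €290.
Priya has the top bid and wins; the price is the second-highest bid, €2,390.
Priya's payoff = €2,500 − €2,390 = €110. All other bidders lose, so their payoff is 0.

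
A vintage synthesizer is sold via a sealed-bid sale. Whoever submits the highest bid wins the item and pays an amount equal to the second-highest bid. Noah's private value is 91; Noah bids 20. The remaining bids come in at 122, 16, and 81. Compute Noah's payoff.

Payoff = 0.

Highest competing bid: 122.
Noah's bid 20 is not the highest, so Noah loses, pays nothing, and earns zero payoff.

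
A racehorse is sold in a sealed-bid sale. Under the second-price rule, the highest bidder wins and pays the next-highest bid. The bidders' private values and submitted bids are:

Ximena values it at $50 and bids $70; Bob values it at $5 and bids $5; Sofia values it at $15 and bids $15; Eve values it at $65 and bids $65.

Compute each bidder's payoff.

Ranking the bids: Ximena $70, then Eve $65, then Sofia $15, then Bob $5.
Ximena has the top bid and wins; the price is the second-highest bid, $65.
Ximena's payoff = $50 − $65 = -$15. All other bidders lose, so their payoff is 0.

Payoffs: Ximena -$15, Bob $0, Sofia $0, Eve $0.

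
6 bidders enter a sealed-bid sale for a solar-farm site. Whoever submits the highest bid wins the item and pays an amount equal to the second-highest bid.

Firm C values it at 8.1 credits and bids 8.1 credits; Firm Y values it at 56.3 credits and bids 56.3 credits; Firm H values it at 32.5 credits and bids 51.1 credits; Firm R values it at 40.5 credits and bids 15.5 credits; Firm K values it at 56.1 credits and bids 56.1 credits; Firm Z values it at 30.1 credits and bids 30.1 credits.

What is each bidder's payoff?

Firm C 0.0 credits, Firm Y 0.2 credits, Firm H 0.0 credits, Firm R 0.0 credits, Firm K 0.0 credits, Firm Z 0.0 credits.

Bids in descending order: Firm Y 56.3 credits; Firm K 56.1 credits; Firm H 51.1 credits; Firm Z 30.1 credits; Firm R 15.5 credits; Firm C 8.1 credits.
Firm Y has the top bid and wins; the price is the second-highest bid, 56.1 credits.
Firm Y's payoff = 56.3 credits − 56.1 credits = 0.2 credits. All other bidders lose, so their payoff is 0.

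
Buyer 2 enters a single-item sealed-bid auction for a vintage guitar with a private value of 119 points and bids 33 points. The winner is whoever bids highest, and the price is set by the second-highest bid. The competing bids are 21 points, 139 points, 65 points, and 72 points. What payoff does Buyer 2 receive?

Payoff = 0 points.

Highest competing bid: 139 points.
Buyer 2's bid 33 points is not the highest, so Buyer 2 loses, pays nothing, and earns zero payoff.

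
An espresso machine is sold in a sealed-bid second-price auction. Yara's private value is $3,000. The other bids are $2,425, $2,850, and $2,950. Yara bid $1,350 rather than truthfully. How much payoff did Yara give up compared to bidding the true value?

Payoff forgone: $50.

The highest competing bid is $2,950.
Bidding truthfully at $3,000: Yara has the top bid, wins, and pays the second-highest bid $2,950. Payoff = $3,000 − $2,950 = $50.
Bidding $1,350: the top bid is $2,950 (a rival), so Yara loses. Payoff = $0.
Regret = truthful payoff − actual payoff = $50 − $0 = $50.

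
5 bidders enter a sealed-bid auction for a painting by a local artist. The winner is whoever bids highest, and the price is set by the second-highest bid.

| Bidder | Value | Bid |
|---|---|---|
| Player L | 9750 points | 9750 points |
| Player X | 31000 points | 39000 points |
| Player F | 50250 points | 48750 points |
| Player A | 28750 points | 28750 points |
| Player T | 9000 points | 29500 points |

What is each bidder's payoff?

Sorted high to low: Player F 48750 points, then Player X 39000 points, then Player T 29500 points, then Player A 28750 points, then Player L 9750 points.
Player F has the top bid and wins; the price is the second-highest bid, 39000 points.
Player F's payoff = 50250 points − 39000 points = 11250 points. All other bidders lose, so their payoff is 0.

Payoffs: Player L 0 points, Player X 0 points, Player F 11250 points, Player A 0 points, Player T 0 points.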